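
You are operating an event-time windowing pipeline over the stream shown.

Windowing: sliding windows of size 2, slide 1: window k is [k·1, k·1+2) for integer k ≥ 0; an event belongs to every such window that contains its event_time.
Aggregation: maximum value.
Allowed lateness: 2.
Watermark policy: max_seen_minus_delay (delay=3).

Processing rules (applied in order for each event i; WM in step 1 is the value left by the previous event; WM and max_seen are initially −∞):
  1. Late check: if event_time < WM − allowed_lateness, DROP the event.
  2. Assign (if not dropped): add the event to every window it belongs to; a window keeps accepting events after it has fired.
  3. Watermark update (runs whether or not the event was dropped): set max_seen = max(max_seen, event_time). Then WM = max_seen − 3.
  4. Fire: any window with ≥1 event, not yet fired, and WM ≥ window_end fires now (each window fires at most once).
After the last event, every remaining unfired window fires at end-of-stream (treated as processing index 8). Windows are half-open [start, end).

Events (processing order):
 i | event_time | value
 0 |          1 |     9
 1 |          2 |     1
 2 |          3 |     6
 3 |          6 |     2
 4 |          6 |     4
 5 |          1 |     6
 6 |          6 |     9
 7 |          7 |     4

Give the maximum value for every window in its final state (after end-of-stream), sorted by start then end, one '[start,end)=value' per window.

[0,2)=9 [1,3)=9 [2,4)=6 [3,5)=6 [5,7)=9 [6,8)=9 [7,9)=4

i=0 t=1 v=9: → [1,3),[0,2); WM=-2
i=1 t=2 v=1: → [2,4),[1,3); WM=-1
i=2 t=3 v=6: → [3,5),[2,4); WM=0
i=3 t=6 v=2: → [6,8),[5,7); WM=3; [0,2) fires=9 [1,3) fires=9
i=4 t=6 v=4: → [6,8),[5,7); WM=3
i=5 t=1 v=6: → [1,3),[0,2); WM=3
i=6 t=6 v=9: → [6,8),[5,7); WM=3
i=7 t=7 v=4: → [7,9),[6,8); WM=4; [2,4) fires=6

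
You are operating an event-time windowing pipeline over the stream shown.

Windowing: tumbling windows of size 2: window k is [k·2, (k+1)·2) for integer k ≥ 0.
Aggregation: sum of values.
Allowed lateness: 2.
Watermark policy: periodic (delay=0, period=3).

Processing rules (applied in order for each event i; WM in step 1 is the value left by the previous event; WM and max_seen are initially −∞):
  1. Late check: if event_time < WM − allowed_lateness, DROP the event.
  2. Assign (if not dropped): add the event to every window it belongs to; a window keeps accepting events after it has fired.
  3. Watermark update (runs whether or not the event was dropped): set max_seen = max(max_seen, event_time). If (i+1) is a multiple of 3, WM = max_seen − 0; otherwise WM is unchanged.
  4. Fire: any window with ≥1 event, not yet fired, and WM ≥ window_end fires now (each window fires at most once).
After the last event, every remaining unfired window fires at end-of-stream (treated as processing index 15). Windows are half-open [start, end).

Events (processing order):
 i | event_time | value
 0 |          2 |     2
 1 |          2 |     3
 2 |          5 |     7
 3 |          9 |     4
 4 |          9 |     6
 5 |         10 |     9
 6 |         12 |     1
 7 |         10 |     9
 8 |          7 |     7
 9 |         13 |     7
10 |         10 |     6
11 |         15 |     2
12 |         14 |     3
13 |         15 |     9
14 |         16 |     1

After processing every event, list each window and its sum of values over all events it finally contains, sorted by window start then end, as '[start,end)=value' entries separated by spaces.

[2,4)=5 [4,6)=7 [8,10)=10 [10,12)=24 [12,14)=8 [14,16)=14 [16,18)=1

i=0 t=2 v=2: → [2,4); WM=−∞
i=1 t=2 v=3: → [2,4); WM=−∞
i=2 t=5 v=7: → [4,6); WM=5; [2,4) fires=5
i=3 t=9 v=4: → [8,10); WM=5
i=4 t=9 v=6: → [8,10); WM=5
i=5 t=10 v=9: → [10,12); WM=10; [4,6) fires=7 [8,10) fires=10
i=6 t=12 v=1: → [12,14); WM=10
i=7 t=10 v=9: → [10,12); WM=10
i=8 t=7 v=7: DROP (t<10-2); WM=12; [10,12) fires=18
i=9 t=13 v=7: → [12,14); WM=12
i=10 t=10 v=6: → [10,12); WM=12
i=11 t=15 v=2: → [14,16); WM=15; [12,14) fires=8
i=12 t=14 v=3: → [14,16); WM=15
i=13 t=15 v=9: → [14,16); WM=15
i=14 t=16 v=1: → [16,18); WM=16; [14,16) fires=14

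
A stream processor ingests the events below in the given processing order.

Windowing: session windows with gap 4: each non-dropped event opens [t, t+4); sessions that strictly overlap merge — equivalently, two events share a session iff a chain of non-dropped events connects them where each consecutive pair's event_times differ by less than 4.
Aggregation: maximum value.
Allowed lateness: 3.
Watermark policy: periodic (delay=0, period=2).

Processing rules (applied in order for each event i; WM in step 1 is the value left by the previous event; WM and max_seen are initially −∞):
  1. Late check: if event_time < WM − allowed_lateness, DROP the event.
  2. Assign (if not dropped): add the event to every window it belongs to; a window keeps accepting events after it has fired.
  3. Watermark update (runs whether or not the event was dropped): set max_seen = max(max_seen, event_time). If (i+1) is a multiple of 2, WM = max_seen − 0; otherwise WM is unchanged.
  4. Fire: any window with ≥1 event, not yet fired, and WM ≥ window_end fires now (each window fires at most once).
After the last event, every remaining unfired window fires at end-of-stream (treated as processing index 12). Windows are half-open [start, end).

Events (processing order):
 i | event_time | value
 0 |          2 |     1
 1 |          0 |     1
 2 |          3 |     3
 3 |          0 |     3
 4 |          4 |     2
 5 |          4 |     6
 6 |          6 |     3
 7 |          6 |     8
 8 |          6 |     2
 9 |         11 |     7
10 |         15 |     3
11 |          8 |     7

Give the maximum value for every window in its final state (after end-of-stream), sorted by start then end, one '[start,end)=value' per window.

i=0 t=2 v=1: → [2,6); WM=−∞
i=1 t=0 v=1: → [0,6); WM=2
i=2 t=3 v=3: → [0,7); WM=2
i=3 t=0 v=3: → [0,7); WM=3
i=4 t=4 v=2: → [0,8); WM=3
i=5 t=4 v=6: → [0,8); WM=4
i=6 t=6 v=3: → [0,10); WM=4
i=7 t=6 v=8: → [0,10); WM=6
i=8 t=6 v=2: → [0,10); WM=6
i=9 t=11 v=7: → [11,15); WM=11
i=10 t=15 v=3: → [15,19); WM=11
i=11 t=8 v=7: → [0,15); WM=15

[0,15)=8 [15,19)=3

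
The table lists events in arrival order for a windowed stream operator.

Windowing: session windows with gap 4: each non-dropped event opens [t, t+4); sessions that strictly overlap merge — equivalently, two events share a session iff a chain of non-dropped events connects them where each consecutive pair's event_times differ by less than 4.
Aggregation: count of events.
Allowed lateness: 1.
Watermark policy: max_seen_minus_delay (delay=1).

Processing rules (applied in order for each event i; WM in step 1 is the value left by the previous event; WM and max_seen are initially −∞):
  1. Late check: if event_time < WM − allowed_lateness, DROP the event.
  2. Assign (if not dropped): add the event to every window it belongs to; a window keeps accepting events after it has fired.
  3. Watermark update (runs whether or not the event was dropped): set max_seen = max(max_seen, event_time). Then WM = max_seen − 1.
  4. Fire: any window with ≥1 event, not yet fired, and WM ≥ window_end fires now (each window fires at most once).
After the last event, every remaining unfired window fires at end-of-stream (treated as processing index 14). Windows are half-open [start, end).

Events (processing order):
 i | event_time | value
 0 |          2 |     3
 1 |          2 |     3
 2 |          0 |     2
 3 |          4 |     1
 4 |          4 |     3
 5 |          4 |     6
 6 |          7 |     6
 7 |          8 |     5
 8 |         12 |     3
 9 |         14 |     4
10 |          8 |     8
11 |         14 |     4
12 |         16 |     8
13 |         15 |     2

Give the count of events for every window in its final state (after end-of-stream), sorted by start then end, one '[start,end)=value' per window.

[0,12)=8 [12,20)=5

i=0 t=2 v=3: → [2,6); WM=1
i=1 t=2 v=3: → [2,6); WM=1
i=2 t=0 v=2: → [0,6); WM=1
i=3 t=4 v=1: → [0,8); WM=3
i=4 t=4 v=3: → [0,8); WM=3
i=5 t=4 v=6: → [0,8); WM=3
i=6 t=7 v=6: → [0,11); WM=6
i=7 t=8 v=5: → [0,12); WM=7
i=8 t=12 v=3: → [12,16); WM=11
i=9 t=14 v=4: → [12,18); WM=13
i=10 t=8 v=8: DROP (t<13-1); WM=13
i=11 t=14 v=4: → [12,18); WM=13
i=12 t=16 v=8: → [12,20); WM=15
i=13 t=15 v=2: → [12,20); WM=15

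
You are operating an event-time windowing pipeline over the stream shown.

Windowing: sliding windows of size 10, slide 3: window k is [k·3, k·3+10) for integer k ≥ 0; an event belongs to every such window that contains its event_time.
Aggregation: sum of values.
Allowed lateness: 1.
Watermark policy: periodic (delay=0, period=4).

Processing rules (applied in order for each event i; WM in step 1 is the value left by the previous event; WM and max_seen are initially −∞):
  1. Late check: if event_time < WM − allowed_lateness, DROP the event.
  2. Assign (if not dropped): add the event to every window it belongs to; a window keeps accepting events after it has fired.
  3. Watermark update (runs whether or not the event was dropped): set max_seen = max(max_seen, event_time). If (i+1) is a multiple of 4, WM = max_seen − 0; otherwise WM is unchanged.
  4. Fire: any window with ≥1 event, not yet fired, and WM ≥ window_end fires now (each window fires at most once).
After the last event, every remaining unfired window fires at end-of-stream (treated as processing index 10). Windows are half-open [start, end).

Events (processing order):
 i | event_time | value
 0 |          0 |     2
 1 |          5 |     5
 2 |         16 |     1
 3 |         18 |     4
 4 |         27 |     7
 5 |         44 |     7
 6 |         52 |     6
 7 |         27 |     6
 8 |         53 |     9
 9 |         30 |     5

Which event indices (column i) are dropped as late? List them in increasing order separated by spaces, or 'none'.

i=0 t=0 v=2: → [0,10); WM=−∞
i=1 t=5 v=5: → [3,13),[0,10); WM=−∞
i=2 t=16 v=1: → [15,25),[12,22),[9,19); WM=−∞
i=3 t=18 v=4: → [18,28),[15,25),[12,22),[9,19); WM=18; [0,10) fires=7 [3,13) fires=5
i=4 t=27 v=7: → [27,37),[24,34),[21,31),[18,28); WM=18
i=5 t=44 v=7: → [42,52),[39,49),[36,46); WM=18
i=6 t=52 v=6: → [51,61),[48,58),[45,55); WM=18
i=7 t=27 v=6: → [27,37),[24,34),[21,31),[18,28); WM=52; [9,19) fires=5 [12,22) fires=5 [15,25) fires=5 [18,28) fires=17 [21,31) fires=13 [24,34) fires=13 [27,37) fires=13 [36,46) fires=7 [39,49) fires=7 [42,52) fires=7
i=8 t=53 v=9: → [51,61),[48,58),[45,55); WM=52
i=9 t=30 v=5: DROP (t<52-1); WM=52

9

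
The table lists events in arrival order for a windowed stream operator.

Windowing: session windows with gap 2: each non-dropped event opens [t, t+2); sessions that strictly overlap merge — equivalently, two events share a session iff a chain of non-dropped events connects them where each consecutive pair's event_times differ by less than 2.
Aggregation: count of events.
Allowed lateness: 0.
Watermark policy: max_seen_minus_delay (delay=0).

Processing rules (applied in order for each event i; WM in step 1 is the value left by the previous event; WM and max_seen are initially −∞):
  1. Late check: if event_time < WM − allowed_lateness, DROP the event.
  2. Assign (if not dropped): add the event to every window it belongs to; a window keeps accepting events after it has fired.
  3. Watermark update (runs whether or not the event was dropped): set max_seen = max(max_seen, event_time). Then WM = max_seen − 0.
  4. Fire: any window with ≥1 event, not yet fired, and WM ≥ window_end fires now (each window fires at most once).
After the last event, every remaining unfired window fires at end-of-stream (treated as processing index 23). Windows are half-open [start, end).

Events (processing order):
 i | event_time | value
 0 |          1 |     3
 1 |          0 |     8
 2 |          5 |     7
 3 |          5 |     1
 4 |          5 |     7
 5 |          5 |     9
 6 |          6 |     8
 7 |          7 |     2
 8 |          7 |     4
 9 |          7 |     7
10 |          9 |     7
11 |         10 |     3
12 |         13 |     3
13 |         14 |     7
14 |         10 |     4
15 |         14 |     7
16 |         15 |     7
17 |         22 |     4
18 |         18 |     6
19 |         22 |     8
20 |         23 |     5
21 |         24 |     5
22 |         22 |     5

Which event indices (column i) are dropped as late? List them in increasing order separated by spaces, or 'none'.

1 14 18 22

i=0 t=1 v=3: → [1,3); WM=1
i=1 t=0 v=8: DROP (t<1-0); WM=1
i=2 t=5 v=7: → [5,7); WM=5
i=3 t=5 v=1: → [5,7); WM=5
i=4 t=5 v=7: → [5,7); WM=5
i=5 t=5 v=9: → [5,7); WM=5
i=6 t=6 v=8: → [5,8); WM=6
i=7 t=7 v=2: → [5,9); WM=7
i=8 t=7 v=4: → [5,9); WM=7
i=9 t=7 v=7: → [5,9); WM=7
i=10 t=9 v=7: → [9,11); WM=9
i=11 t=10 v=3: → [9,12); WM=10
i=12 t=13 v=3: → [13,15); WM=13
i=13 t=14 v=7: → [13,16); WM=14
i=14 t=10 v=4: DROP (t<14-0); WM=14
i=15 t=14 v=7: → [13,16); WM=14
i=16 t=15 v=7: → [13,17); WM=15
i=17 t=22 v=4: → [22,24); WM=22
i=18 t=18 v=6: DROP (t<22-0); WM=22
i=19 t=22 v=8: → [22,24); WM=22
i=20 t=23 v=5: → [22,25); WM=23
i=21 t=24 v=5: → [22,26); WM=24
i=22 t=22 v=5: DROP (t<24-0); WM=24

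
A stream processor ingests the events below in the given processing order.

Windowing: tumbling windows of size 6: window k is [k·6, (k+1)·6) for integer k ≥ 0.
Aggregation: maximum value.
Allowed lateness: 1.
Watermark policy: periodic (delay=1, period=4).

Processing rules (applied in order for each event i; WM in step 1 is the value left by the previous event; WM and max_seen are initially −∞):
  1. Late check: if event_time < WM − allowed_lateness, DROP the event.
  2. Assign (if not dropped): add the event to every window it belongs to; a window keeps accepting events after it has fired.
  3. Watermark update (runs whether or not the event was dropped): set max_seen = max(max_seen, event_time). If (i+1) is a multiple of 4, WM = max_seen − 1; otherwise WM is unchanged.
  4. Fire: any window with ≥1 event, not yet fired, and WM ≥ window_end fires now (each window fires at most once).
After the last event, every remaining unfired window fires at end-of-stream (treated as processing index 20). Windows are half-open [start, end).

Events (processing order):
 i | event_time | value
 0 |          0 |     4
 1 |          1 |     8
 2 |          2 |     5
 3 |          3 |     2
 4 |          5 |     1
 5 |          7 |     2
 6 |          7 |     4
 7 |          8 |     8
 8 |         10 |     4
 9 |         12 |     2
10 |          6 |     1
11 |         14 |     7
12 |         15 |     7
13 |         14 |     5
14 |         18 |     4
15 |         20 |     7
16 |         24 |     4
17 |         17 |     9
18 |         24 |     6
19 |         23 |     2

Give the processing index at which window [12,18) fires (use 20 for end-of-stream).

15

i=0 t=0 v=4: → [0,6); WM=−∞
i=1 t=1 v=8: → [0,6); WM=−∞
i=2 t=2 v=5: → [0,6); WM=−∞
i=3 t=3 v=2: → [0,6); WM=2
i=4 t=5 v=1: → [0,6); WM=2
i=5 t=7 v=2: → [6,12); WM=2
i=6 t=7 v=4: → [6,12); WM=2
i=7 t=8 v=8: → [6,12); WM=7; [0,6) fires=8
i=8 t=10 v=4: → [6,12); WM=7
i=9 t=12 v=2: → [12,18); WM=7
i=10 t=6 v=1: → [6,12); WM=7
i=11 t=14 v=7: → [12,18); WM=13; [6,12) fires=8
i=12 t=15 v=7: → [12,18); WM=13
i=13 t=14 v=5: → [12,18); WM=13
i=14 t=18 v=4: → [18,24); WM=13
i=15 t=20 v=7: → [18,24); WM=19; [12,18) fires=7
i=16 t=24 v=4: → [24,30); WM=19
i=17 t=17 v=9: DROP (t<19-1); WM=19
i=18 t=24 v=6: → [24,30); WM=19
i=19 t=23 v=2: → [18,24); WM=23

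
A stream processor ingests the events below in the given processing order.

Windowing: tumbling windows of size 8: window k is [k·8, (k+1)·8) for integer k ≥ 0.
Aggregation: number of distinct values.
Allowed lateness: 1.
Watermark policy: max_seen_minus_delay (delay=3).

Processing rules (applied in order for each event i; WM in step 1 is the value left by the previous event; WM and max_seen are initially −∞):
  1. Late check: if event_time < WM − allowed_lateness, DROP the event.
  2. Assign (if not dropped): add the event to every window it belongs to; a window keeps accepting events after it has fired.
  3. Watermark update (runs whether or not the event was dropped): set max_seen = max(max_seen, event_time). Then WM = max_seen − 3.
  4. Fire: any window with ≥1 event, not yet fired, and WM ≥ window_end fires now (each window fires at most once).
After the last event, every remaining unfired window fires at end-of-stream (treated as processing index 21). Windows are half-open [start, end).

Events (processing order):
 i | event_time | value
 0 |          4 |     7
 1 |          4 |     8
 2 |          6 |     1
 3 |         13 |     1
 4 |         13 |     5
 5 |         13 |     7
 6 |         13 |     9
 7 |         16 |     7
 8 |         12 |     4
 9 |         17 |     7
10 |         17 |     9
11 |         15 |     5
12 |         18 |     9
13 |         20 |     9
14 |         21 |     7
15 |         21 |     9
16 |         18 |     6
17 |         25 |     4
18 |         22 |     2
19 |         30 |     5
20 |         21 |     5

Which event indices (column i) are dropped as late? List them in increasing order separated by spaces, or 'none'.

20

i=0 t=4 v=7: → [0,8); WM=1
i=1 t=4 v=8: → [0,8); WM=1
i=2 t=6 v=1: → [0,8); WM=3
i=3 t=13 v=1: → [8,16); WM=10; [0,8) fires=3
i=4 t=13 v=5: → [8,16); WM=10
i=5 t=13 v=7: → [8,16); WM=10
i=6 t=13 v=9: → [8,16); WM=10
i=7 t=16 v=7: → [16,24); WM=13
i=8 t=12 v=4: → [8,16); WM=13
i=9 t=17 v=7: → [16,24); WM=14
i=10 t=17 v=9: → [16,24); WM=14
i=11 t=15 v=5: → [8,16); WM=14
i=12 t=18 v=9: → [16,24); WM=15
i=13 t=20 v=9: → [16,24); WM=17; [8,16) fires=5
i=14 t=21 v=7: → [16,24); WM=18
i=15 t=21 v=9: → [16,24); WM=18
i=16 t=18 v=6: → [16,24); WM=18
i=17 t=25 v=4: → [24,32); WM=22
i=18 t=22 v=2: → [16,24); WM=22
i=19 t=30 v=5: → [24,32); WM=27; [16,24) fires=4
i=20 t=21 v=5: DROP (t<27-1); WM=27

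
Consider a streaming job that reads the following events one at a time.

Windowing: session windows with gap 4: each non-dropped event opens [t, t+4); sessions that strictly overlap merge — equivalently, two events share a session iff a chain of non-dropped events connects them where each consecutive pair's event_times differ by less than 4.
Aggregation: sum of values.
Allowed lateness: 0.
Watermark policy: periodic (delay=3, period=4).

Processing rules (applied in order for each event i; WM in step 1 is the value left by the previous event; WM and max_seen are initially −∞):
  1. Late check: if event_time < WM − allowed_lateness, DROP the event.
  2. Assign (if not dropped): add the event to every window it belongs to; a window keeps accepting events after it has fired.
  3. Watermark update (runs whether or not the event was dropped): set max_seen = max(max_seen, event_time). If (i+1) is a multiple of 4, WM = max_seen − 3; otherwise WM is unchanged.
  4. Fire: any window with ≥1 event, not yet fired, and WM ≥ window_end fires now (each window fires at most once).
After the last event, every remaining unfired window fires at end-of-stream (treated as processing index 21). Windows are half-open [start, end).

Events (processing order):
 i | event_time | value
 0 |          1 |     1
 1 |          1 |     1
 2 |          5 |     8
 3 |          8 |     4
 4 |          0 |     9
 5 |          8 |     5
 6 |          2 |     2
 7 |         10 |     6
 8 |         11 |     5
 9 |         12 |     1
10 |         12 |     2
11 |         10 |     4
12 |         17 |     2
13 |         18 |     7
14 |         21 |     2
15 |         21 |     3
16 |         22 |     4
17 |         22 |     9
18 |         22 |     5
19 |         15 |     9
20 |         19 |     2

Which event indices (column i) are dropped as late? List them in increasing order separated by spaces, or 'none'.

i=0 t=1 v=1: → [1,5); WM=−∞
i=1 t=1 v=1: → [1,5); WM=−∞
i=2 t=5 v=8: → [5,9); WM=−∞
i=3 t=8 v=4: → [5,12); WM=5
i=4 t=0 v=9: DROP (t<5-0); WM=5
i=5 t=8 v=5: → [5,12); WM=5
i=6 t=2 v=2: DROP (t<5-0); WM=5
i=7 t=10 v=6: → [5,14); WM=7
i=8 t=11 v=5: → [5,15); WM=7
i=9 t=12 v=1: → [5,16); WM=7
i=10 t=12 v=2: → [5,16); WM=7
i=11 t=10 v=4: → [5,16); WM=9
i=12 t=17 v=2: → [17,21); WM=9
i=13 t=18 v=7: → [17,22); WM=9
i=14 t=21 v=2: → [17,25); WM=9
i=15 t=21 v=3: → [17,25); WM=18
i=16 t=22 v=4: → [17,26); WM=18
i=17 t=22 v=9: → [17,26); WM=18
i=18 t=22 v=5: → [17,26); WM=18
i=19 t=15 v=9: DROP (t<18-0); WM=19
i=20 t=19 v=2: → [17,26); WM=19

4 6 19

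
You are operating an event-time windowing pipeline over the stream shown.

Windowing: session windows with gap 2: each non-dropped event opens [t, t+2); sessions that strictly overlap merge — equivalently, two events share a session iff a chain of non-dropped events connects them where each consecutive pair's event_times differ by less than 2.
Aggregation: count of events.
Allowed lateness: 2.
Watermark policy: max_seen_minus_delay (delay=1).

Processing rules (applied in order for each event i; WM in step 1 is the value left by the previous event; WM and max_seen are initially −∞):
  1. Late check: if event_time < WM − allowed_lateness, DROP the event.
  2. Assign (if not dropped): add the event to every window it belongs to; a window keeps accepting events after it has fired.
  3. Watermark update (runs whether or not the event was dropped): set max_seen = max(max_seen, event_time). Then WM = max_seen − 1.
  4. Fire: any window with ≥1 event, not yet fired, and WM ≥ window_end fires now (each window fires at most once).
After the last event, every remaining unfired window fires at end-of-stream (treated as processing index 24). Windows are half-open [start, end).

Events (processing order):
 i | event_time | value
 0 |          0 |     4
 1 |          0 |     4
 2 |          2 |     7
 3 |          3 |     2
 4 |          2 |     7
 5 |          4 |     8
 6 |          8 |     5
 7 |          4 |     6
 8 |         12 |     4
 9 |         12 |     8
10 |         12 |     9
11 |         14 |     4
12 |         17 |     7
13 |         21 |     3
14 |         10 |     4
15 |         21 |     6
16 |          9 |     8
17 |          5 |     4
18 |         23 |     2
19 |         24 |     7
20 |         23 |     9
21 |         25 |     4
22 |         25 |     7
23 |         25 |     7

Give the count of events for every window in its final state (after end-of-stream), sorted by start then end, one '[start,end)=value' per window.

[0,2)=2 [2,6)=4 [8,10)=1 [12,14)=3 [14,16)=1 [17,19)=1 [21,23)=2 [23,27)=6

i=0 t=0 v=4: → [0,2); WM=-1
i=1 t=0 v=4: → [0,2); WM=-1
i=2 t=2 v=7: → [2,4); WM=1
i=3 t=3 v=2: → [2,5); WM=2
i=4 t=2 v=7: → [2,5); WM=2
i=5 t=4 v=8: → [2,6); WM=3
i=6 t=8 v=5: → [8,10); WM=7
i=7 t=4 v=6: DROP (t<7-2); WM=7
i=8 t=12 v=4: → [12,14); WM=11
i=9 t=12 v=8: → [12,14); WM=11
i=10 t=12 v=9: → [12,14); WM=11
i=11 t=14 v=4: → [14,16); WM=13
i=12 t=17 v=7: → [17,19); WM=16
i=13 t=21 v=3: → [21,23); WM=20
i=14 t=10 v=4: DROP (t<20-2); WM=20
i=15 t=21 v=6: → [21,23); WM=20
i=16 t=9 v=8: DROP (t<20-2); WM=20
i=17 t=5 v=4: DROP (t<20-2); WM=20
i=18 t=23 v=2: → [23,25); WM=22
i=19 t=24 v=7: → [23,26); WM=23
i=20 t=23 v=9: → [23,26); WM=23
i=21 t=25 v=4: → [23,27); WM=24
i=22 t=25 v=7: → [23,27); WM=24
i=23 t=25 v=7: → [23,27); WM=24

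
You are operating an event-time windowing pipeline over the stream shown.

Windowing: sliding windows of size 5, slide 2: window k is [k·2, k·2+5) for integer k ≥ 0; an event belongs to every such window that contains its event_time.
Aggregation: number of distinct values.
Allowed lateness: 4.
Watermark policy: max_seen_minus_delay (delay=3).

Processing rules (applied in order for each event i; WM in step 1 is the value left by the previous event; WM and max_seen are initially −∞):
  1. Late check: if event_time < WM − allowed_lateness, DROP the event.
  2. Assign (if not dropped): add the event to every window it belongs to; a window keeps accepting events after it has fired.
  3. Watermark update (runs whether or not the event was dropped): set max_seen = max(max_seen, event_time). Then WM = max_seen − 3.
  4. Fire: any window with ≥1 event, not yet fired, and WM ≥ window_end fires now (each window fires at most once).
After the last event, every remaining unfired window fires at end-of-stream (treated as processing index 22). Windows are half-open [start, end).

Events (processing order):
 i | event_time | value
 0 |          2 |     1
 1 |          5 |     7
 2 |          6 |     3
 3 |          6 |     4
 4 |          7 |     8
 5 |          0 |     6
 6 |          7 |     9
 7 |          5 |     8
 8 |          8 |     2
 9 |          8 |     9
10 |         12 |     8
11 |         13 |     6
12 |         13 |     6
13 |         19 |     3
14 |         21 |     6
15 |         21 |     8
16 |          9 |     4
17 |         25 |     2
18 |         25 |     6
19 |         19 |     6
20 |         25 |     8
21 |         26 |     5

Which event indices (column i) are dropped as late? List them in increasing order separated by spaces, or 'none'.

i=0 t=2 v=1: → [2,7),[0,5); WM=-1
i=1 t=5 v=7: → [4,9),[2,7); WM=2
i=2 t=6 v=3: → [6,11),[4,9),[2,7); WM=3
i=3 t=6 v=4: → [6,11),[4,9),[2,7); WM=3
i=4 t=7 v=8: → [6,11),[4,9); WM=4
i=5 t=0 v=6: → [0,5); WM=4
i=6 t=7 v=9: → [6,11),[4,9); WM=4
i=7 t=5 v=8: → [4,9),[2,7); WM=4
i=8 t=8 v=2: → [8,13),[6,11),[4,9); WM=5; [0,5) fires=2
i=9 t=8 v=9: → [8,13),[6,11),[4,9); WM=5
i=10 t=12 v=8: → [12,17),[10,15),[8,13); WM=9; [2,7) fires=5 [4,9) fires=6
i=11 t=13 v=6: → [12,17),[10,15); WM=10
i=12 t=13 v=6: → [12,17),[10,15); WM=10
i=13 t=19 v=3: → [18,23),[16,21); WM=16; [6,11) fires=5 [8,13) fires=3 [10,15) fires=2
i=14 t=21 v=6: → [20,25),[18,23); WM=18; [12,17) fires=2
i=15 t=21 v=8: → [20,25),[18,23); WM=18
i=16 t=9 v=4: DROP (t<18-4); WM=18
i=17 t=25 v=2: → [24,29),[22,27); WM=22; [16,21) fires=1
i=18 t=25 v=6: → [24,29),[22,27); WM=22
i=19 t=19 v=6: → [18,23),[16,21); WM=22
i=20 t=25 v=8: → [24,29),[22,27); WM=22
i=21 t=26 v=5: → [26,31),[24,29),[22,27); WM=23; [18,23) fires=3

16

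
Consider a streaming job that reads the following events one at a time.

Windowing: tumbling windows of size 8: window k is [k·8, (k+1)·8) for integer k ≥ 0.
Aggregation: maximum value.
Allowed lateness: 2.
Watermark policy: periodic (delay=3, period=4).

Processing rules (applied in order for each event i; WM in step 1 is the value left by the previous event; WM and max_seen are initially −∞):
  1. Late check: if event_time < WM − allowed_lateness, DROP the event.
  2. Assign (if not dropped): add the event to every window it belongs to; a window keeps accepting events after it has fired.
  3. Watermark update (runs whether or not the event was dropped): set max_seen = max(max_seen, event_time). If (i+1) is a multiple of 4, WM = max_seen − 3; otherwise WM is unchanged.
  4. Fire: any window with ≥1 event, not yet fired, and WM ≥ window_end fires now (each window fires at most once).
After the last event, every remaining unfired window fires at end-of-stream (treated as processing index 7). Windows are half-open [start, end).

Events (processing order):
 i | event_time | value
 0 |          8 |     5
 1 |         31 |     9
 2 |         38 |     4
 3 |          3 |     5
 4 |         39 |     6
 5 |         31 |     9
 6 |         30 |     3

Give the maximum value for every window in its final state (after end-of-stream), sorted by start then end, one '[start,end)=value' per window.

i=0 t=8 v=5: → [8,16); WM=−∞
i=1 t=31 v=9: → [24,32); WM=−∞
i=2 t=38 v=4: → [32,40); WM=−∞
i=3 t=3 v=5: → [0,8); WM=35; [0,8) fires=5 [8,16) fires=5 [24,32) fires=9
i=4 t=39 v=6: → [32,40); WM=35
i=5 t=31 v=9: DROP (t<35-2); WM=35
i=6 t=30 v=3: DROP (t<35-2); WM=35

[0,8)=5 [8,16)=5 [24,32)=9 [32,40)=6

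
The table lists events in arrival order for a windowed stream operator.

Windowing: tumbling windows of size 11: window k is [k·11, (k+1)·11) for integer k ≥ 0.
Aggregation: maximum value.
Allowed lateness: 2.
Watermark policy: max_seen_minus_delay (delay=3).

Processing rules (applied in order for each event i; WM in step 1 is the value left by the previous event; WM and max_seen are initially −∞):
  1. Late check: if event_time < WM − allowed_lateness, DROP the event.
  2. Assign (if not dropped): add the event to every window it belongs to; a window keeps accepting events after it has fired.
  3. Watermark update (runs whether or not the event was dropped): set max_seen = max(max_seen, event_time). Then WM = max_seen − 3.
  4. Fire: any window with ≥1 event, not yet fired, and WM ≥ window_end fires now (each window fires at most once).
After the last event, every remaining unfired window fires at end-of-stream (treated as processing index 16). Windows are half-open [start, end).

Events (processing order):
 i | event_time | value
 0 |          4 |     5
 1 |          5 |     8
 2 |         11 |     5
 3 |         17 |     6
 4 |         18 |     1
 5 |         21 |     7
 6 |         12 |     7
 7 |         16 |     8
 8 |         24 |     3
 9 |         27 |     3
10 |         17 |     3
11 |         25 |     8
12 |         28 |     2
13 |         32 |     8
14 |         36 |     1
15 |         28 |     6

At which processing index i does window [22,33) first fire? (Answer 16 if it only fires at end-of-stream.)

i=0 t=4 v=5: → [0,11); WM=1
i=1 t=5 v=8: → [0,11); WM=2
i=2 t=11 v=5: → [11,22); WM=8
i=3 t=17 v=6: → [11,22); WM=14; [0,11) fires=8
i=4 t=18 v=1: → [11,22); WM=15
i=5 t=21 v=7: → [11,22); WM=18
i=6 t=12 v=7: DROP (t<18-2); WM=18
i=7 t=16 v=8: → [11,22); WM=18
i=8 t=24 v=3: → [22,33); WM=21
i=9 t=27 v=3: → [22,33); WM=24; [11,22) fires=8
i=10 t=17 v=3: DROP (t<24-2); WM=24
i=11 t=25 v=8: → [22,33); WM=24
i=12 t=28 v=2: → [22,33); WM=25
i=13 t=32 v=8: → [22,33); WM=29
i=14 t=36 v=1: → [33,44); WM=33; [22,33) fires=8
i=15 t=28 v=6: DROP (t<33-2); WM=33

14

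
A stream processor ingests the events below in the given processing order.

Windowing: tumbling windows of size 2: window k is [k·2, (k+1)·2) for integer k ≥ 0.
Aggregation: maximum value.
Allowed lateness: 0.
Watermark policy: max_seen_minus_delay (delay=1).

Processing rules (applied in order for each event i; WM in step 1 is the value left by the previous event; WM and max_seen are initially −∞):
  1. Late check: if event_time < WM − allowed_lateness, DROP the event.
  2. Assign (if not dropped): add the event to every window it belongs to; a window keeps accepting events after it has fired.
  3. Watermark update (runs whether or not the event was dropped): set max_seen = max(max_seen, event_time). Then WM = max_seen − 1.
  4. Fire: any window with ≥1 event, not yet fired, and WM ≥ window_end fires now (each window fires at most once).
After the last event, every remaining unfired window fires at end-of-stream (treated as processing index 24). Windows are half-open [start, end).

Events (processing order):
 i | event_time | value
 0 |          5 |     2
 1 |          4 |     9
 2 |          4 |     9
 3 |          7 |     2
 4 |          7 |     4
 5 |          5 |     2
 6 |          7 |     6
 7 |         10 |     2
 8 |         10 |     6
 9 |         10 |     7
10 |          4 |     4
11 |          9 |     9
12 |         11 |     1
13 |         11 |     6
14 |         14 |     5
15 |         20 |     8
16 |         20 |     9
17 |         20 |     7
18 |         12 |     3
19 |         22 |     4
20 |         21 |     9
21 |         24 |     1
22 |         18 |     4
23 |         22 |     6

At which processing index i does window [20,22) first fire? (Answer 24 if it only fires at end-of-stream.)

i=0 t=5 v=2: → [4,6); WM=4
i=1 t=4 v=9: → [4,6); WM=4
i=2 t=4 v=9: → [4,6); WM=4
i=3 t=7 v=2: → [6,8); WM=6; [4,6) fires=9
i=4 t=7 v=4: → [6,8); WM=6
i=5 t=5 v=2: DROP (t<6-0); WM=6
i=6 t=7 v=6: → [6,8); WM=6
i=7 t=10 v=2: → [10,12); WM=9; [6,8) fires=6
i=8 t=10 v=6: → [10,12); WM=9
i=9 t=10 v=7: → [10,12); WM=9
i=10 t=4 v=4: DROP (t<9-0); WM=9
i=11 t=9 v=9: → [8,10); WM=9
i=12 t=11 v=1: → [10,12); WM=10; [8,10) fires=9
i=13 t=11 v=6: → [10,12); WM=10
i=14 t=14 v=5: → [14,16); WM=13; [10,12) fires=7
i=15 t=20 v=8: → [20,22); WM=19; [14,16) fires=5
i=16 t=20 v=9: → [20,22); WM=19
i=17 t=20 v=7: → [20,22); WM=19
i=18 t=12 v=3: DROP (t<19-0); WM=19
i=19 t=22 v=4: → [22,24); WM=21
i=20 t=21 v=9: → [20,22); WM=21
i=21 t=24 v=1: → [24,26); WM=23; [20,22) fires=9
i=22 t=18 v=4: DROP (t<23-0); WM=23
i=23 t=22 v=6: DROP (t<23-0); WM=23

21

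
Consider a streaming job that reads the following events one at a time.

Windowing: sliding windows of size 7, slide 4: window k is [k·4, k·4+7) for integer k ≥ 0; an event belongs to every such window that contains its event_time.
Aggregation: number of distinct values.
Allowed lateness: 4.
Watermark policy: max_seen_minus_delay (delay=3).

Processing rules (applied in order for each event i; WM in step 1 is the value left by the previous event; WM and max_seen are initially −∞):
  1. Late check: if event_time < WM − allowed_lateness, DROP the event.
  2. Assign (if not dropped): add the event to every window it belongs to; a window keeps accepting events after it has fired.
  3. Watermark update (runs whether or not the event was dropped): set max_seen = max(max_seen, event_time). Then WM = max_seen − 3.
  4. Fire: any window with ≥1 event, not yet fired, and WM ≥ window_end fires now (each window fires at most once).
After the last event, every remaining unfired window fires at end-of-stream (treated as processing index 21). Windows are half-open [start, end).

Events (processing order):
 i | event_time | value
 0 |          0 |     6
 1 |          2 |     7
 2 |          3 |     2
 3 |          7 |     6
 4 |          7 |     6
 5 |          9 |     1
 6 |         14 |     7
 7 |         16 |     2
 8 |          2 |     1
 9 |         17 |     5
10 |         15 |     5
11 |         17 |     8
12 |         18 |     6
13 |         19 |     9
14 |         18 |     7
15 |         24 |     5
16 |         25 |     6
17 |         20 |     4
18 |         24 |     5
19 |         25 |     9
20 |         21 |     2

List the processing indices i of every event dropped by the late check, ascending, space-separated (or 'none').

8

i=0 t=0 v=6: → [0,7); WM=-3
i=1 t=2 v=7: → [0,7); WM=-1
i=2 t=3 v=2: → [0,7); WM=0
i=3 t=7 v=6: → [4,11); WM=4
i=4 t=7 v=6: → [4,11); WM=4
i=5 t=9 v=1: → [8,15),[4,11); WM=6
i=6 t=14 v=7: → [12,19),[8,15); WM=11; [0,7) fires=3 [4,11) fires=2
i=7 t=16 v=2: → [16,23),[12,19); WM=13
i=8 t=2 v=1: DROP (t<13-4); WM=13
i=9 t=17 v=5: → [16,23),[12,19); WM=14
i=10 t=15 v=5: → [12,19); WM=14
i=11 t=17 v=8: → [16,23),[12,19); WM=14
i=12 t=18 v=6: → [16,23),[12,19); WM=15; [8,15) fires=2
i=13 t=19 v=9: → [16,23); WM=16
i=14 t=18 v=7: → [16,23),[12,19); WM=16
i=15 t=24 v=5: → [24,31),[20,27); WM=21; [12,19) fires=5
i=16 t=25 v=6: → [24,31),[20,27); WM=22
i=17 t=20 v=4: → [20,27),[16,23); WM=22
i=18 t=24 v=5: → [24,31),[20,27); WM=22
i=19 t=25 v=9: → [24,31),[20,27); WM=22
i=20 t=21 v=2: → [20,27),[16,23); WM=22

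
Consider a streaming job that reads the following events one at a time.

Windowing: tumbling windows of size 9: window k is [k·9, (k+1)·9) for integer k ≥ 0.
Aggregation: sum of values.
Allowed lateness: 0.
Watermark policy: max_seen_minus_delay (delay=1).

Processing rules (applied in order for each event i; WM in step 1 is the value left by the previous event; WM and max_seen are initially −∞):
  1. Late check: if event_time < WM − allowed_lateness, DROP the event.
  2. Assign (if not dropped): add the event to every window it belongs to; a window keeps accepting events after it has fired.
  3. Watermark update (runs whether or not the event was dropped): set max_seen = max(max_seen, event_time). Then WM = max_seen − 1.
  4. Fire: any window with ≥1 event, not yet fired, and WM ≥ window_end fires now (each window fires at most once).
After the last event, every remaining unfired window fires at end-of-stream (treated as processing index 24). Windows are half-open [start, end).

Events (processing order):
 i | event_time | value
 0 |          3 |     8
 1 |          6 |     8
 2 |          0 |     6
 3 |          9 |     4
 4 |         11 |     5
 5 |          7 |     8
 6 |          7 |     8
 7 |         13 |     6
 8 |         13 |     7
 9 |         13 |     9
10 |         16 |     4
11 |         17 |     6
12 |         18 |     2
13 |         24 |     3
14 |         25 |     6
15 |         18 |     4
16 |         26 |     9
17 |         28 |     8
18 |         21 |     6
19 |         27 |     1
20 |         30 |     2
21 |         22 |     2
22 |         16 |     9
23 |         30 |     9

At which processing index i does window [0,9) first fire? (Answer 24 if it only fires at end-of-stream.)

i=0 t=3 v=8: → [0,9); WM=2
i=1 t=6 v=8: → [0,9); WM=5
i=2 t=0 v=6: DROP (t<5-0); WM=5
i=3 t=9 v=4: → [9,18); WM=8
i=4 t=11 v=5: → [9,18); WM=10; [0,9) fires=16
i=5 t=7 v=8: DROP (t<10-0); WM=10
i=6 t=7 v=8: DROP (t<10-0); WM=10
i=7 t=13 v=6: → [9,18); WM=12
i=8 t=13 v=7: → [9,18); WM=12
i=9 t=13 v=9: → [9,18); WM=12
i=10 t=16 v=4: → [9,18); WM=15
i=11 t=17 v=6: → [9,18); WM=16
i=12 t=18 v=2: → [18,27); WM=17
i=13 t=24 v=3: → [18,27); WM=23; [9,18) fires=41
i=14 t=25 v=6: → [18,27); WM=24
i=15 t=18 v=4: DROP (t<24-0); WM=24
i=16 t=26 v=9: → [18,27); WM=25
i=17 t=28 v=8: → [27,36); WM=27; [18,27) fires=20
i=18 t=21 v=6: DROP (t<27-0); WM=27
i=19 t=27 v=1: → [27,36); WM=27
i=20 t=30 v=2: → [27,36); WM=29
i=21 t=22 v=2: DROP (t<29-0); WM=29
i=22 t=16 v=9: DROP (t<29-0); WM=29
i=23 t=30 v=9: → [27,36); WM=29

4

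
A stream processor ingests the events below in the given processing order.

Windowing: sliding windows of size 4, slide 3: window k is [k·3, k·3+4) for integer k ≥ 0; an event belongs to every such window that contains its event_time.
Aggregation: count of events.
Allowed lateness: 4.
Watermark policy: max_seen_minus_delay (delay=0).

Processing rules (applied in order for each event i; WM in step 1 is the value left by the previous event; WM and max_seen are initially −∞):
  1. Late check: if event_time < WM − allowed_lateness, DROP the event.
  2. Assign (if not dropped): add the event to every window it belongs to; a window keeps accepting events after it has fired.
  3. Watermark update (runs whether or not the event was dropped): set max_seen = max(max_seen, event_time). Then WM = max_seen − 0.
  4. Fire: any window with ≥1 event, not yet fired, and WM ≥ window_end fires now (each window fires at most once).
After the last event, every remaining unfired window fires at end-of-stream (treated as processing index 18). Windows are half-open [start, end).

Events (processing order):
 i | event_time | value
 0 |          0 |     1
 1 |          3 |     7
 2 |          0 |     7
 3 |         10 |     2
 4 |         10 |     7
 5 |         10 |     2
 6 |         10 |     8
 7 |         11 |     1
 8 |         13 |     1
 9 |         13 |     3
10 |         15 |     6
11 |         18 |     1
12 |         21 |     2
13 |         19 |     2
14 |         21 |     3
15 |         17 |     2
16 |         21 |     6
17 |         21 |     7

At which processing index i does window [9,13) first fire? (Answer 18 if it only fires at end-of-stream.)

8

i=0 t=0 v=1: → [0,4); WM=0
i=1 t=3 v=7: → [3,7),[0,4); WM=3
i=2 t=0 v=7: → [0,4); WM=3
i=3 t=10 v=2: → [9,13); WM=10; [0,4) fires=3 [3,7) fires=1
i=4 t=10 v=7: → [9,13); WM=10
i=5 t=10 v=2: → [9,13); WM=10
i=6 t=10 v=8: → [9,13); WM=10
i=7 t=11 v=1: → [9,13); WM=11
i=8 t=13 v=1: → [12,16); WM=13; [9,13) fires=5
i=9 t=13 v=3: → [12,16); WM=13
i=10 t=15 v=6: → [15,19),[12,16); WM=15
i=11 t=18 v=1: → [18,22),[15,19); WM=18; [12,16) fires=3
i=12 t=21 v=2: → [21,25),[18,22); WM=21; [15,19) fires=2
i=13 t=19 v=2: → [18,22); WM=21
i=14 t=21 v=3: → [21,25),[18,22); WM=21
i=15 t=17 v=2: → [15,19); WM=21
i=16 t=21 v=6: → [21,25),[18,22); WM=21
i=17 t=21 v=7: → [21,25),[18,22); WM=21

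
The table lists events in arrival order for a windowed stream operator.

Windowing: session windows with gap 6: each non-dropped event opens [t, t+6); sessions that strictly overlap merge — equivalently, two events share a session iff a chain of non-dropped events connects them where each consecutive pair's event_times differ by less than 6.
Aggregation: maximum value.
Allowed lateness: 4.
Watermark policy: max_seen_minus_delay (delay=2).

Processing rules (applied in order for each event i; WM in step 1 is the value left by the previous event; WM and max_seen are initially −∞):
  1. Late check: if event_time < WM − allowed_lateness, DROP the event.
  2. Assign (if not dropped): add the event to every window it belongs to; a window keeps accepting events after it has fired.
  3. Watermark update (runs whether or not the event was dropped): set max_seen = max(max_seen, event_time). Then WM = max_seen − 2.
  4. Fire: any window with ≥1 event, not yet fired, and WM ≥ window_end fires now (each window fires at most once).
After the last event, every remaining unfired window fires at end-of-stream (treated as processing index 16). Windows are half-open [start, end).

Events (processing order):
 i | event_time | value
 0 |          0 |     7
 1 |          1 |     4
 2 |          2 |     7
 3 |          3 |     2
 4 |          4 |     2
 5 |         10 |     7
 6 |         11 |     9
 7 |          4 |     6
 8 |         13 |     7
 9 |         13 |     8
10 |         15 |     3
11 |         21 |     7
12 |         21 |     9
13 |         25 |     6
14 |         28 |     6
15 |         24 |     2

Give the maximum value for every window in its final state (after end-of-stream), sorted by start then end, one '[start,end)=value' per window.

i=0 t=0 v=7: → [0,6); WM=-2
i=1 t=1 v=4: → [0,7); WM=-1
i=2 t=2 v=7: → [0,8); WM=0
i=3 t=3 v=2: → [0,9); WM=1
i=4 t=4 v=2: → [0,10); WM=2
i=5 t=10 v=7: → [10,16); WM=8
i=6 t=11 v=9: → [10,17); WM=9
i=7 t=4 v=6: DROP (t<9-4); WM=9
i=8 t=13 v=7: → [10,19); WM=11
i=9 t=13 v=8: → [10,19); WM=11
i=10 t=15 v=3: → [10,21); WM=13
i=11 t=21 v=7: → [21,27); WM=19
i=12 t=21 v=9: → [21,27); WM=19
i=13 t=25 v=6: → [21,31); WM=23
i=14 t=28 v=6: → [21,34); WM=26
i=15 t=24 v=2: → [21,34); WM=26

[0,10)=7 [10,21)=9 [21,34)=9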